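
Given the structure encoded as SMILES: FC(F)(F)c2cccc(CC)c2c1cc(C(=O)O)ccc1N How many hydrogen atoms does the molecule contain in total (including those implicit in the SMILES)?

14

Walk through each heavy atom and fill implicit hydrogens from standard valence (C 4, N 3, O 2, S 2, halogen 1); for lowercase aromatic atoms, an aromatic c carries 1 H when it has two neighbours and 0 H with three, and aromatic n carries 0 H:
  atom 1: F (halogen, monovalent) → 0 H
  atom 2: C, bond orders sum to 4 (valence 4) → 0 H
  atom 3: F (halogen, monovalent) → 0 H
  atom 4: F (halogen, monovalent) → 0 H
  atom 5: aromatic c, 3 neighbours → 0 H
  atom 6: aromatic c, 2 neighbours → 1 H
  atom 7: aromatic c, 2 neighbours → 1 H
  atom 8: aromatic c, 2 neighbours → 1 H
  atom 9: aromatic c, 3 neighbours → 0 H
  atom 10: C, bond orders sum to 2 (valence 4) → 2 H
  atom 11: C, bond orders sum to 1 (valence 4) → 3 H
  atom 12: aromatic c, 3 neighbours → 0 H
  atom 13: aromatic c, 3 neighbours → 0 H
  atom 14: aromatic c, 2 neighbours → 1 H
  atom 15: aromatic c, 3 neighbours → 0 H
  atom 16: C, bond orders sum to 4 (valence 4) → 0 H
  atom 17: O, bond orders sum to 2 (valence 2) → 0 H
  atom 18: O, bond orders sum to 1 (valence 2) → 1 H
  atom 19: aromatic c, 2 neighbours → 1 H
  atom 20: aromatic c, 2 neighbours → 1 H
  atom 21: aromatic c, 3 neighbours → 0 H
  atom 22: N, bond orders sum to 1 (valence 3) → 2 H
Total hydrogens: 14.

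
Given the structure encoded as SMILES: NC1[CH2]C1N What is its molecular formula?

Walk through each heavy atom and fill implicit hydrogens from standard valence (C 4, N 3, O 2, S 2, halogen 1):
  atom 1: N, bond orders sum to 1 (valence 3) → 2 H
  atom 2: C, bond orders sum to 3 (valence 4) → 1 H
  atom 3: C with explicit H count 2
  atom 4: C, bond orders sum to 3 (valence 4) → 1 H
  atom 5: N, bond orders sum to 1 (valence 3) → 2 H
Totals → C:3, H:8, N:2.

C3H8N2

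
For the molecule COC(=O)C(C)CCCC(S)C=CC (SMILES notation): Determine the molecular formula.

Walk through each heavy atom and fill implicit hydrogens from standard valence (C 4, N 3, O 2, S 2, halogen 1):
  atom 1: C, bond orders sum to 1 (valence 4) → 3 H
  atom 2: O, bond orders sum to 2 (valence 2) → 0 H
  atom 3: C, bond orders sum to 4 (valence 4) → 0 H
  atom 4: O, bond orders sum to 2 (valence 2) → 0 H
  atom 5: C, bond orders sum to 3 (valence 4) → 1 H
  atom 6: C, bond orders sum to 1 (valence 4) → 3 H
  atom 7: C, bond orders sum to 2 (valence 4) → 2 H
  atom 8: C, bond orders sum to 2 (valence 4) → 2 H
  atom 9: C, bond orders sum to 2 (valence 4) → 2 H
  atom 10: C, bond orders sum to 3 (valence 4) → 1 H
  atom 11: S, bond orders sum to 1 (valence 2) → 1 H
  atom 12: C, bond orders sum to 3 (valence 4) → 1 H
  atom 13: C, bond orders sum to 3 (valence 4) → 1 H
  atom 14: C, bond orders sum to 1 (valence 4) → 3 H
Totals → C:11, H:20, O:2, S:1.
In Hill order: C11H20O2S.

C11H20O2S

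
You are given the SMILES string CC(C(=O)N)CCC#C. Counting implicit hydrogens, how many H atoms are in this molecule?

11

Walk through each heavy atom and fill implicit hydrogens from standard valence (C 4, N 3, O 2, S 2, halogen 1):
  atom 1: C, bond orders sum to 1 (valence 4) → 3 H
  atom 2: C, bond orders sum to 3 (valence 4) → 1 H
  atom 3: C, bond orders sum to 4 (valence 4) → 0 H
  atom 4: O, bond orders sum to 2 (valence 2) → 0 H
  atom 5: N, bond orders sum to 1 (valence 3) → 2 H
  atom 6: C, bond orders sum to 2 (valence 4) → 2 H
  atom 7: C, bond orders sum to 2 (valence 4) → 2 H
  atom 8: C, bond orders sum to 4 (valence 4) → 0 H
  atom 9: C, bond orders sum to 3 (valence 4) → 1 H
Total hydrogens: 11.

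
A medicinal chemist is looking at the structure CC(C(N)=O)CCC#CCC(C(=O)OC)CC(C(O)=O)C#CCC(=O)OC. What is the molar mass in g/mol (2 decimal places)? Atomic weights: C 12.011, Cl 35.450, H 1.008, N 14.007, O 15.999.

379.41 g/mol

First, the molecular formula is C19H25NO7 (counting implicit H from valence).
  C: 19 × 12.011 = 228.209
  H: 25 × 1.008 = 25.200
  N: 1 × 14.007 = 14.007
  O: 7 × 15.999 = 111.993
Sum: 19×12.011 + 25×1.008 + 1×14.007 + 7×15.999 = 379.409 → 379.41 g/mol.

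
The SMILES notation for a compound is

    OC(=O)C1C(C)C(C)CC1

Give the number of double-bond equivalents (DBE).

Molecular formula: C8H14O2.
DoU = (2C + 2 + N − H − X) / 2, where X is the halogen count and O/S are ignored.
    = (2·8 + 2 + 0 − 14 − 0) / 2 = 4 / 2 = 2.

2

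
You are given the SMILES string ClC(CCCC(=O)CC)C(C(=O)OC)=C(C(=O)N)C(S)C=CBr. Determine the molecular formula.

Walk through each heavy atom and fill implicit hydrogens from standard valence (C 4, N 3, O 2, S 2, halogen 1):
  atom 1: Cl (halogen, monovalent) → 0 H
  atom 2: C, bond orders sum to 3 (valence 4) → 1 H
  atom 3: C, bond orders sum to 2 (valence 4) → 2 H
  atom 4: C, bond orders sum to 2 (valence 4) → 2 H
  atom 5: C, bond orders sum to 2 (valence 4) → 2 H
  atom 6: C, bond orders sum to 4 (valence 4) → 0 H
  atom 7: O, bond orders sum to 2 (valence 2) → 0 H
  atom 8: C, bond orders sum to 2 (valence 4) → 2 H
  atom 9: C, bond orders sum to 1 (valence 4) → 3 H
  atom 10: C, bond orders sum to 4 (valence 4) → 0 H
  atom 11: C, bond orders sum to 4 (valence 4) → 0 H
  atom 12: O, bond orders sum to 2 (valence 2) → 0 H
  atom 13: O, bond orders sum to 2 (valence 2) → 0 H
  atom 14: C, bond orders sum to 1 (valence 4) → 3 H
  atom 15: C, bond orders sum to 4 (valence 4) → 0 H
  atom 16: C, bond orders sum to 4 (valence 4) → 0 H
  atom 17: O, bond orders sum to 2 (valence 2) → 0 H
  atom 18: N, bond orders sum to 1 (valence 3) → 2 H
  atom 19: C, bond orders sum to 3 (valence 4) → 1 H
  atom 20: S, bond orders sum to 1 (valence 2) → 1 H
  atom 21: C, bond orders sum to 3 (valence 4) → 1 H
  atom 22: C, bond orders sum to 3 (valence 4) → 1 H
  atom 23: Br (halogen, monovalent) → 0 H
Totals → C:15, H:21, Br:1, Cl:1, N:1, O:4, S:1.
In Hill order: C15H21BrClNO4S.

C15H21BrClNO4S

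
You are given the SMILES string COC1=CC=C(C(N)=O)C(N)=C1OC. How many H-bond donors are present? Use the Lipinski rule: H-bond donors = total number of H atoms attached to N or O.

Donors: find every N or O and count the H atoms it carries.
  atom 2 (O): bond orders sum to 2 → 0 H
  atom 8 (N): bond orders sum to 1 → 2 H
  atom 9 (O): bond orders sum to 2 → 0 H
  atom 11 (N): bond orders sum to 1 → 2 H
  atom 13 (O): bond orders sum to 2 → 0 H
Lipinski HBD = 4.

4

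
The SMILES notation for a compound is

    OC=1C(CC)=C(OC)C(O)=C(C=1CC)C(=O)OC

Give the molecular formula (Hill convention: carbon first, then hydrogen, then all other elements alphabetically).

Walk through each heavy atom and fill implicit hydrogens from standard valence (C 4, N 3, O 2, S 2, halogen 1):
  atom 1: O, bond orders sum to 1 (valence 2) → 1 H
  atom 2: C, bond orders sum to 4 (valence 4) → 0 H
  atom 3: C, bond orders sum to 4 (valence 4) → 0 H
  atom 4: C, bond orders sum to 2 (valence 4) → 2 H
  atom 5: C, bond orders sum to 1 (valence 4) → 3 H
  atom 6: C, bond orders sum to 4 (valence 4) → 0 H
  atom 7: O, bond orders sum to 2 (valence 2) → 0 H
  atom 8: C, bond orders sum to 1 (valence 4) → 3 H
  atom 9: C, bond orders sum to 4 (valence 4) → 0 H
  atom 10: O, bond orders sum to 1 (valence 2) → 1 H
  atom 11: C, bond orders sum to 4 (valence 4) → 0 H
  atom 12: C, bond orders sum to 4 (valence 4) → 0 H
  atom 13: C, bond orders sum to 2 (valence 4) → 2 H
  atom 14: C, bond orders sum to 1 (valence 4) → 3 H
  atom 15: C, bond orders sum to 4 (valence 4) → 0 H
  atom 16: O, bond orders sum to 2 (valence 2) → 0 H
  atom 17: O, bond orders sum to 2 (valence 2) → 0 H
  atom 18: C, bond orders sum to 1 (valence 4) → 3 H
Totals → C:13, H:18, O:5.

C13H18O5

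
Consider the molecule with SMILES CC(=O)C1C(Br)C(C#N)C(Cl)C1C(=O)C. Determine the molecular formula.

Walk through each heavy atom and fill implicit hydrogens from standard valence (C 4, N 3, O 2, S 2, halogen 1):
  atom 1: C, bond orders sum to 1 (valence 4) → 3 H
  atom 2: C, bond orders sum to 4 (valence 4) → 0 H
  atom 3: O, bond orders sum to 2 (valence 2) → 0 H
  atom 4: C, bond orders sum to 3 (valence 4) → 1 H
  atom 5: C, bond orders sum to 3 (valence 4) → 1 H
  atom 6: Br (halogen, monovalent) → 0 H
  atom 7: C, bond orders sum to 3 (valence 4) → 1 H
  atom 8: C, bond orders sum to 4 (valence 4) → 0 H
  atom 9: N, bond orders sum to 3 (valence 3) → 0 H
  atom 10: C, bond orders sum to 3 (valence 4) → 1 H
  atom 11: Cl (halogen, monovalent) → 0 H
  atom 12: C, bond orders sum to 3 (valence 4) → 1 H
  atom 13: C, bond orders sum to 4 (valence 4) → 0 H
  atom 14: O, bond orders sum to 2 (valence 2) → 0 H
  atom 15: C, bond orders sum to 1 (valence 4) → 3 H
Totals → C:10, H:11, Br:1, Cl:1, N:1, O:2.
In Hill order: C10H11BrClNO2.

C10H11BrClNO2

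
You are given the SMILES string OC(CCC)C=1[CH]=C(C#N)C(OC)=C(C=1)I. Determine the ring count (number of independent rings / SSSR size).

1

In SMILES, each pair of matching ring-closure digits denotes one ring-closing bond; the number of such bonds equals the number of independent rings.
Ring-closure bonds here: 1.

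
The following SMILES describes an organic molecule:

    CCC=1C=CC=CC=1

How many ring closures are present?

1

In SMILES, each pair of matching ring-closure digits denotes one ring-closing bond; the number of such bonds equals the number of independent rings.
Ring-closure bonds here: 1.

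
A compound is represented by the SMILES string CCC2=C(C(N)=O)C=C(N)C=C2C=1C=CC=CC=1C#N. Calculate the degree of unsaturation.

11

Degree of unsaturation = (number of rings) + (number of π bonds).
Ring closures in the SMILES: 2.
π bonds: 7 double bonds (each 1 DoU), 1 triple bond (each 2 DoU) → 9 DoU from unsaturation.
Total DoU = 2 + 9 = 11.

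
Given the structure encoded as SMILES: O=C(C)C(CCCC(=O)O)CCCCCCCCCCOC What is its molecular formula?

Walk through each heavy atom and fill implicit hydrogens from standard valence (C 4, N 3, O 2, S 2, halogen 1):
  atom 1: O, bond orders sum to 2 (valence 2) → 0 H
  atom 2: C, bond orders sum to 4 (valence 4) → 0 H
  atom 3: C, bond orders sum to 1 (valence 4) → 3 H
  atom 4: C, bond orders sum to 3 (valence 4) → 1 H
  atom 5: C, bond orders sum to 2 (valence 4) → 2 H
  atom 6: C, bond orders sum to 2 (valence 4) → 2 H
  atom 7: C, bond orders sum to 2 (valence 4) → 2 H
  atom 8: C, bond orders sum to 4 (valence 4) → 0 H
  atom 9: O, bond orders sum to 2 (valence 2) → 0 H
  atom 10: O, bond orders sum to 1 (valence 2) → 1 H
  atom 11: C, bond orders sum to 2 (valence 4) → 2 H
  atom 12: C, bond orders sum to 2 (valence 4) → 2 H
  atom 13: C, bond orders sum to 2 (valence 4) → 2 H
  atom 14: C, bond orders sum to 2 (valence 4) → 2 H
  atom 15: C, bond orders sum to 2 (valence 4) → 2 H
  atom 16: C, bond orders sum to 2 (valence 4) → 2 H
  atom 17: C, bond orders sum to 2 (valence 4) → 2 H
  atom 18: C, bond orders sum to 2 (valence 4) → 2 H
  atom 19: C, bond orders sum to 2 (valence 4) → 2 H
  atom 20: C, bond orders sum to 2 (valence 4) → 2 H
  atom 21: O, bond orders sum to 2 (valence 2) → 0 H
  atom 22: C, bond orders sum to 1 (valence 4) → 3 H
Totals → C:18, H:34, O:4.
In Hill order: C18H34O4.

C18H34O4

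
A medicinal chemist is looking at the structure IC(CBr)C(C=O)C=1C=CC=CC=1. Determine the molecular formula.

C10H10BrIO

Walk through each heavy atom and fill implicit hydrogens from standard valence (C 4, N 3, O 2, S 2, halogen 1):
  atom 1: I (halogen, monovalent) → 0 H
  atom 2: C, bond orders sum to 3 (valence 4) → 1 H
  atom 3: C, bond orders sum to 2 (valence 4) → 2 H
  atom 4: Br (halogen, monovalent) → 0 H
  atom 5: C, bond orders sum to 3 (valence 4) → 1 H
  atom 6: C, bond orders sum to 3 (valence 4) → 1 H
  atom 7: O, bond orders sum to 2 (valence 2) → 0 H
  atom 8: C, bond orders sum to 4 (valence 4) → 0 H
  atom 9: C, bond orders sum to 3 (valence 4) → 1 H
  atom 10: C, bond orders sum to 3 (valence 4) → 1 H
  atom 11: C, bond orders sum to 3 (valence 4) → 1 H
  atom 12: C, bond orders sum to 3 (valence 4) → 1 H
  atom 13: C, bond orders sum to 3 (valence 4) → 1 H
Totals → C:10, H:10, Br:1, I:1, O:1.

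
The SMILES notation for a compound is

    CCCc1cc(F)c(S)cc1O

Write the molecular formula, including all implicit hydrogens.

Walk through each heavy atom and fill implicit hydrogens from standard valence (C 4, N 3, O 2, S 2, halogen 1); for lowercase aromatic atoms, an aromatic c carries 1 H when it has two neighbours and 0 H with three, and aromatic n carries 0 H:
  atom 1: C, bond orders sum to 1 (valence 4) → 3 H
  atom 2: C, bond orders sum to 2 (valence 4) → 2 H
  atom 3: C, bond orders sum to 2 (valence 4) → 2 H
  atom 4: aromatic c, 3 neighbours → 0 H
  atom 5: aromatic c, 2 neighbours → 1 H
  atom 6: aromatic c, 3 neighbours → 0 H
  atom 7: F (halogen, monovalent) → 0 H
  atom 8: aromatic c, 3 neighbours → 0 H
  atom 9: S, bond orders sum to 1 (valence 2) → 1 H
  atom 10: aromatic c, 2 neighbours → 1 H
  atom 11: aromatic c, 3 neighbours → 0 H
  atom 12: O, bond orders sum to 1 (valence 2) → 1 H
Totals → C:9, H:11, F:1, O:1, S:1.

C9H11FOS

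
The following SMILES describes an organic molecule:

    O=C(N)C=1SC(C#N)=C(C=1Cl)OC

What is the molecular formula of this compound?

C7H5ClN2O2S

Walk through each heavy atom and fill implicit hydrogens from standard valence (C 4, N 3, O 2, S 2, halogen 1):
  atom 1: O, bond orders sum to 2 (valence 2) → 0 H
  atom 2: C, bond orders sum to 4 (valence 4) → 0 H
  atom 3: N, bond orders sum to 1 (valence 3) → 2 H
  atom 4: C, bond orders sum to 4 (valence 4) → 0 H
  atom 5: S, bond orders sum to 2 (valence 2) → 0 H
  atom 6: C, bond orders sum to 4 (valence 4) → 0 H
  atom 7: C, bond orders sum to 4 (valence 4) → 0 H
  atom 8: N, bond orders sum to 3 (valence 3) → 0 H
  atom 9: C, bond orders sum to 4 (valence 4) → 0 H
  atom 10: C, bond orders sum to 4 (valence 4) → 0 H
  atom 11: Cl (halogen, monovalent) → 0 H
  atom 12: O, bond orders sum to 2 (valence 2) → 0 H
  atom 13: C, bond orders sum to 1 (valence 4) → 3 H
Totals → C:7, H:5, Cl:1, N:2, O:2, S:1.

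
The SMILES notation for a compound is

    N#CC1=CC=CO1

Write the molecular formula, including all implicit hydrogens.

Walk through each heavy atom and fill implicit hydrogens from standard valence (C 4, N 3, O 2, S 2, halogen 1):
  atom 1: N, bond orders sum to 3 (valence 3) → 0 H
  atom 2: C, bond orders sum to 4 (valence 4) → 0 H
  atom 3: C, bond orders sum to 4 (valence 4) → 0 H
  atom 4: C, bond orders sum to 3 (valence 4) → 1 H
  atom 5: C, bond orders sum to 3 (valence 4) → 1 H
  atom 6: C, bond orders sum to 3 (valence 4) → 1 H
  atom 7: O, bond orders sum to 2 (valence 2) → 0 H
Totals → C:5, H:3, N:1, O:1.
In Hill order: C5H3NO.

C5H3NO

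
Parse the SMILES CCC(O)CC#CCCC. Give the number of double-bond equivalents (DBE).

Molecular formula: C9H16O.
DoU = (2C + 2 + N − H − X) / 2, where X is the halogen count and O/S are ignored.
    = (2·9 + 2 + 0 − 16 − 0) / 2 = 4 / 2 = 2.

2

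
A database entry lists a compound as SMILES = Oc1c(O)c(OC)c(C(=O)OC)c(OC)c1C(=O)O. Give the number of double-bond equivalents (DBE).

Molecular formula: C11H12O8.
DoU = (2C + 2 + N − H − X) / 2, where X is the halogen count and O/S are ignored.
    = (2·11 + 2 + 0 − 12 − 0) / 2 = 12 / 2 = 6.

6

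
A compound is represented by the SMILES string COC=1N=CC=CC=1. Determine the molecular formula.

C6H7NO

Walk through each heavy atom and fill implicit hydrogens from standard valence (C 4, N 3, O 2, S 2, halogen 1):
  atom 1: C, bond orders sum to 1 (valence 4) → 3 H
  atom 2: O, bond orders sum to 2 (valence 2) → 0 H
  atom 3: C, bond orders sum to 4 (valence 4) → 0 H
  atom 4: N, bond orders sum to 3 (valence 3) → 0 H
  atom 5: C, bond orders sum to 3 (valence 4) → 1 H
  atom 6: C, bond orders sum to 3 (valence 4) → 1 H
  atom 7: C, bond orders sum to 3 (valence 4) → 1 H
  atom 8: C, bond orders sum to 3 (valence 4) → 1 H
Totals → C:6, H:7, N:1, O:1.
In Hill order: C6H7NO.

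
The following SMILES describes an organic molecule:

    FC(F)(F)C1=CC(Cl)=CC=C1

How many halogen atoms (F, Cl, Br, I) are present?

4

Halogen atoms appear at heavy-atom positions 1, 3, 4, 8 (1×Cl, 3×F).
Halogen count: 4.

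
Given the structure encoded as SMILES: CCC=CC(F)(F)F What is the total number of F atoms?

3

Scan the SMILES for F atoms (remember two-letter symbols like Cl and Br are single atoms).
Fluorine count: 3.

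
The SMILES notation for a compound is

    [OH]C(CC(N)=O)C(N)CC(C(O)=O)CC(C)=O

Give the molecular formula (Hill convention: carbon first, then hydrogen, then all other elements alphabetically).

Walk through each heavy atom and fill implicit hydrogens from standard valence (C 4, N 3, O 2, S 2, halogen 1):
  atom 1: O with explicit H count 1
  atom 2: C, bond orders sum to 3 (valence 4) → 1 H
  atom 3: C, bond orders sum to 2 (valence 4) → 2 H
  atom 4: C, bond orders sum to 4 (valence 4) → 0 H
  atom 5: N, bond orders sum to 1 (valence 3) → 2 H
  atom 6: O, bond orders sum to 2 (valence 2) → 0 H
  atom 7: C, bond orders sum to 3 (valence 4) → 1 H
  atom 8: N, bond orders sum to 1 (valence 3) → 2 H
  atom 9: C, bond orders sum to 2 (valence 4) → 2 H
  atom 10: C, bond orders sum to 3 (valence 4) → 1 H
  atom 11: C, bond orders sum to 4 (valence 4) → 0 H
  atom 12: O, bond orders sum to 1 (valence 2) → 1 H
  atom 13: O, bond orders sum to 2 (valence 2) → 0 H
  atom 14: C, bond orders sum to 2 (valence 4) → 2 H
  atom 15: C, bond orders sum to 4 (valence 4) → 0 H
  atom 16: C, bond orders sum to 1 (valence 4) → 3 H
  atom 17: O, bond orders sum to 2 (valence 2) → 0 H
Totals → C:10, H:18, N:2, O:5.

C10H18N2O5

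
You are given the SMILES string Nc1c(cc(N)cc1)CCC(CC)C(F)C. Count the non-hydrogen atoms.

Every atom symbol written in the SMILES (organic subset) is one heavy atom; implicit H are not written.
Heavy atoms by element → C:13, F:1, N:2.
Total: 16.

16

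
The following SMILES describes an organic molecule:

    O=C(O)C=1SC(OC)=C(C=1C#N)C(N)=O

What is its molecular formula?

C8H6N2O4S

Walk through each heavy atom and fill implicit hydrogens from standard valence (C 4, N 3, O 2, S 2, halogen 1):
  atom 1: O, bond orders sum to 2 (valence 2) → 0 H
  atom 2: C, bond orders sum to 4 (valence 4) → 0 H
  atom 3: O, bond orders sum to 1 (valence 2) → 1 H
  atom 4: C, bond orders sum to 4 (valence 4) → 0 H
  atom 5: S, bond orders sum to 2 (valence 2) → 0 H
  atom 6: C, bond orders sum to 4 (valence 4) → 0 H
  atom 7: O, bond orders sum to 2 (valence 2) → 0 H
  atom 8: C, bond orders sum to 1 (valence 4) → 3 H
  atom 9: C, bond orders sum to 4 (valence 4) → 0 H
  atom 10: C, bond orders sum to 4 (valence 4) → 0 H
  atom 11: C, bond orders sum to 4 (valence 4) → 0 H
  atom 12: N, bond orders sum to 3 (valence 3) → 0 H
  atom 13: C, bond orders sum to 4 (valence 4) → 0 H
  atom 14: N, bond orders sum to 1 (valence 3) → 2 H
  atom 15: O, bond orders sum to 2 (valence 2) → 0 H
Totals → C:8, H:6, N:2, O:4, S:1.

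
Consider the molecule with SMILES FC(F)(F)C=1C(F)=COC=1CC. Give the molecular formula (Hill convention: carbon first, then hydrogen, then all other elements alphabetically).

Walk through each heavy atom and fill implicit hydrogens from standard valence (C 4, N 3, O 2, S 2, halogen 1):
  atom 1: F (halogen, monovalent) → 0 H
  atom 2: C, bond orders sum to 4 (valence 4) → 0 H
  atom 3: F (halogen, monovalent) → 0 H
  atom 4: F (halogen, monovalent) → 0 H
  atom 5: C, bond orders sum to 4 (valence 4) → 0 H
  atom 6: C, bond orders sum to 4 (valence 4) → 0 H
  atom 7: F (halogen, monovalent) → 0 H
  atom 8: C, bond orders sum to 3 (valence 4) → 1 H
  atom 9: O, bond orders sum to 2 (valence 2) → 0 H
  atom 10: C, bond orders sum to 4 (valence 4) → 0 H
  atom 11: C, bond orders sum to 2 (valence 4) → 2 H
  atom 12: C, bond orders sum to 1 (valence 4) → 3 H
Totals → C:7, H:6, F:4, O:1.

C7H6F4O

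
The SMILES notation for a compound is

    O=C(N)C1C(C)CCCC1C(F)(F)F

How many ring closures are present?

In SMILES, each pair of matching ring-closure digits denotes one ring-closing bond; the number of such bonds equals the number of independent rings.
Ring-closure bonds here: 1.

1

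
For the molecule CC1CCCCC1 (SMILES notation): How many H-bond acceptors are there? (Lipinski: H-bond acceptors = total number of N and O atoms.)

0

N atoms: 0; O atoms: 0.
Lipinski HBA = 0 + 0 = 0.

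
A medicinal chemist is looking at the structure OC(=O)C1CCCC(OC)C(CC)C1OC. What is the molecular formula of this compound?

Walk through each heavy atom and fill implicit hydrogens from standard valence (C 4, N 3, O 2, S 2, halogen 1):
  atom 1: O, bond orders sum to 1 (valence 2) → 1 H
  atom 2: C, bond orders sum to 4 (valence 4) → 0 H
  atom 3: O, bond orders sum to 2 (valence 2) → 0 H
  atom 4: C, bond orders sum to 3 (valence 4) → 1 H
  atom 5: C, bond orders sum to 2 (valence 4) → 2 H
  atom 6: C, bond orders sum to 2 (valence 4) → 2 H
  atom 7: C, bond orders sum to 2 (valence 4) → 2 H
  atom 8: C, bond orders sum to 3 (valence 4) → 1 H
  atom 9: O, bond orders sum to 2 (valence 2) → 0 H
  atom 10: C, bond orders sum to 1 (valence 4) → 3 H
  atom 11: C, bond orders sum to 3 (valence 4) → 1 H
  atom 12: C, bond orders sum to 2 (valence 4) → 2 H
  atom 13: C, bond orders sum to 1 (valence 4) → 3 H
  atom 14: C, bond orders sum to 3 (valence 4) → 1 H
  atom 15: O, bond orders sum to 2 (valence 2) → 0 H
  atom 16: C, bond orders sum to 1 (valence 4) → 3 H
Totals → C:12, H:22, O:4.

C12H22O4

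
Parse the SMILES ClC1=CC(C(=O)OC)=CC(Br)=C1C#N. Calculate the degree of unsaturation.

7

Degree of unsaturation = (number of rings) + (number of π bonds).
Ring closures in the SMILES: 1.
π bonds: 4 double bonds (each 1 DoU), 1 triple bond (each 2 DoU) → 6 DoU from unsaturation.
Total DoU = 1 + 6 = 7.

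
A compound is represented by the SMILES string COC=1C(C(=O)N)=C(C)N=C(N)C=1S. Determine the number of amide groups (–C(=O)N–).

The amide motif appears at heavy-atom position 5 in the SMILES.
Other groups present: 1 ether, 1 primary amine, 1 thiol.
Amide count: 1.

1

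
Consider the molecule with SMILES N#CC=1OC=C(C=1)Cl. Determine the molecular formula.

Walk through each heavy atom and fill implicit hydrogens from standard valence (C 4, N 3, O 2, S 2, halogen 1):
  atom 1: N, bond orders sum to 3 (valence 3) → 0 H
  atom 2: C, bond orders sum to 4 (valence 4) → 0 H
  atom 3: C, bond orders sum to 4 (valence 4) → 0 H
  atom 4: O, bond orders sum to 2 (valence 2) → 0 H
  atom 5: C, bond orders sum to 3 (valence 4) → 1 H
  atom 6: C, bond orders sum to 4 (valence 4) → 0 H
  atom 7: C, bond orders sum to 3 (valence 4) → 1 H
  atom 8: Cl (halogen, monovalent) → 0 H
Totals → C:5, H:2, Cl:1, N:1, O:1.
In Hill order: C5H2ClNO.

C5H2ClNO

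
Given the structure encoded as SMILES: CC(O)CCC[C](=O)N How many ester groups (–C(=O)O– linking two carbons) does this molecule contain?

Scan the SMILES for the ester motif — none present.
Groups that are present: 1 amide, 1 hydroxyl.

0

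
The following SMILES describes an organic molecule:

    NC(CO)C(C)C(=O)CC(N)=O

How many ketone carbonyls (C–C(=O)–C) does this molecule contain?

The ketone motif appears at heavy-atom position 7 in the SMILES.
Other groups present: 1 amide, 1 hydroxyl, 1 primary amine.
Ketone count: 1.

1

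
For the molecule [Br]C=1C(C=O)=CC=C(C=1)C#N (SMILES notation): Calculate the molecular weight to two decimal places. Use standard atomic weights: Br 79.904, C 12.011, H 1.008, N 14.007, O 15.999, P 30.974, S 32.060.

210.03 g/mol

First, the molecular formula is C8H4BrNO (counting implicit H from valence).
  Br: 1 × 79.904 = 79.904
  C: 8 × 12.011 = 96.088
  H: 4 × 1.008 = 4.032
  N: 1 × 14.007 = 14.007
  O: 1 × 15.999 = 15.999
Sum: 1×79.904 + 8×12.011 + 4×1.008 + 1×14.007 + 1×15.999 = 210.030 → 210.03 g/mol.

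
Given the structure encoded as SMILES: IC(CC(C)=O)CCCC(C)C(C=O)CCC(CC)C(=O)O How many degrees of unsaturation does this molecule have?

Molecular formula: C17H29IO4.
DoU = (2C + 2 + N − H − X) / 2, where X is the halogen count and O/S are ignored.
    = (2·17 + 2 + 0 − 29 − 1) / 2 = 6 / 2 = 3.

3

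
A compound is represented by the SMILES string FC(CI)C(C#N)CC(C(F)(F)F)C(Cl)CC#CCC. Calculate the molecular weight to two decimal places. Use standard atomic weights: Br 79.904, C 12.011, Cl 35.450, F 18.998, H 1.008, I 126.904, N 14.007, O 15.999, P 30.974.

423.62 g/mol

First, the molecular formula is C13H15ClF4IN (counting implicit H from valence).
  C: 13 × 12.011 = 156.143
  Cl: 1 × 35.450 = 35.450
  F: 4 × 18.998 = 75.992
  H: 15 × 1.008 = 15.120
  I: 1 × 126.904 = 126.904
  N: 1 × 14.007 = 14.007
Sum: 13×12.011 + 1×35.450 + 4×18.998 + 15×1.008 + 1×126.904 + 1×14.007 = 423.616 → 423.62 g/mol.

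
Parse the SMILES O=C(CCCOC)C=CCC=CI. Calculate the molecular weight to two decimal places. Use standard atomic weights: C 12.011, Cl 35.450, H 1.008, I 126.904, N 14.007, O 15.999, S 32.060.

294.13 g/mol

First, the molecular formula is C10H15IO2 (counting implicit H from valence).
  C: 10 × 12.011 = 120.110
  H: 15 × 1.008 = 15.120
  I: 1 × 126.904 = 126.904
  O: 2 × 15.999 = 31.998
Sum: 10×12.011 + 15×1.008 + 1×126.904 + 2×15.999 = 294.132 → 294.13 g/mol.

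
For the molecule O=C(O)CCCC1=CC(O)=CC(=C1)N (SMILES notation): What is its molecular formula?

Walk through each heavy atom and fill implicit hydrogens from standard valence (C 4, N 3, O 2, S 2, halogen 1):
  atom 1: O, bond orders sum to 2 (valence 2) → 0 H
  atom 2: C, bond orders sum to 4 (valence 4) → 0 H
  atom 3: O, bond orders sum to 1 (valence 2) → 1 H
  atom 4: C, bond orders sum to 2 (valence 4) → 2 H
  atom 5: C, bond orders sum to 2 (valence 4) → 2 H
  atom 6: C, bond orders sum to 2 (valence 4) → 2 H
  atom 7: C, bond orders sum to 4 (valence 4) → 0 H
  atom 8: C, bond orders sum to 3 (valence 4) → 1 H
  atom 9: C, bond orders sum to 4 (valence 4) → 0 H
  atom 10: O, bond orders sum to 1 (valence 2) → 1 H
  atom 11: C, bond orders sum to 3 (valence 4) → 1 H
  atom 12: C, bond orders sum to 4 (valence 4) → 0 H
  atom 13: C, bond orders sum to 3 (valence 4) → 1 H
  atom 14: N, bond orders sum to 1 (valence 3) → 2 H
Totals → C:10, H:13, N:1, O:3.
In Hill order: C10H13NO3.

C10H13NO3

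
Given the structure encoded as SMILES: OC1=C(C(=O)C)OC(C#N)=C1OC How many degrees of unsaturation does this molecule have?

Degree of unsaturation = (number of rings) + (number of π bonds).
Ring closures in the SMILES: 1.
π bonds: 3 double bonds (each 1 DoU), 1 triple bond (each 2 DoU) → 5 DoU from unsaturation.
Total DoU = 1 + 5 = 6.

6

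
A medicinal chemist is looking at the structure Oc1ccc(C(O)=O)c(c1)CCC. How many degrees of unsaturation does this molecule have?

Molecular formula: C10H12O3.
DoU = (2C + 2 + N − H − X) / 2, where X is the halogen count and O/S are ignored.
    = (2·10 + 2 + 0 − 12 − 0) / 2 = 10 / 2 = 5.

5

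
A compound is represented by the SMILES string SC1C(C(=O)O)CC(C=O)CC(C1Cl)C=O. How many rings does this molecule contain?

1

In SMILES, each pair of matching ring-closure digits denotes one ring-closing bond; the number of such bonds equals the number of independent rings.
Ring-closure bonds here: 1.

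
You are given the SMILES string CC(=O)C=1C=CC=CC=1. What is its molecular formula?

Walk through each heavy atom and fill implicit hydrogens from standard valence (C 4, N 3, O 2, S 2, halogen 1):
  atom 1: C, bond orders sum to 1 (valence 4) → 3 H
  atom 2: C, bond orders sum to 4 (valence 4) → 0 H
  atom 3: O, bond orders sum to 2 (valence 2) → 0 H
  atom 4: C, bond orders sum to 4 (valence 4) → 0 H
  atom 5: C, bond orders sum to 3 (valence 4) → 1 H
  atom 6: C, bond orders sum to 3 (valence 4) → 1 H
  atom 7: C, bond orders sum to 3 (valence 4) → 1 H
  atom 8: C, bond orders sum to 3 (valence 4) → 1 H
  atom 9: C, bond orders sum to 3 (valence 4) → 1 H
Totals → C:8, H:8, O:1.

C8H8O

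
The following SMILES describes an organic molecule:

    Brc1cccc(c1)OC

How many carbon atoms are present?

7

Count every carbon token in the SMILES (each C, including those in ring-closure positions and inside branches).
Carbon count: 7.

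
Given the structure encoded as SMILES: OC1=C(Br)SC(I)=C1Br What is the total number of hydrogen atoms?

1

Walk through each heavy atom and fill implicit hydrogens from standard valence (C 4, N 3, O 2, S 2, halogen 1):
  atom 1: O, bond orders sum to 1 (valence 2) → 1 H
  atom 2: C, bond orders sum to 4 (valence 4) → 0 H
  atom 3: C, bond orders sum to 4 (valence 4) → 0 H
  atom 4: Br (halogen, monovalent) → 0 H
  atom 5: S, bond orders sum to 2 (valence 2) → 0 H
  atom 6: C, bond orders sum to 4 (valence 4) → 0 H
  atom 7: I (halogen, monovalent) → 0 H
  atom 8: C, bond orders sum to 4 (valence 4) → 0 H
  atom 9: Br (halogen, monovalent) → 0 H
Total hydrogens: 1.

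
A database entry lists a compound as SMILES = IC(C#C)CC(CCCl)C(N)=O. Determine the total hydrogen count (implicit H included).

11

Walk through each heavy atom and fill implicit hydrogens from standard valence (C 4, N 3, O 2, S 2, halogen 1):
  atom 1: I (halogen, monovalent) → 0 H
  atom 2: C, bond orders sum to 3 (valence 4) → 1 H
  atom 3: C, bond orders sum to 4 (valence 4) → 0 H
  atom 4: C, bond orders sum to 3 (valence 4) → 1 H
  atom 5: C, bond orders sum to 2 (valence 4) → 2 H
  atom 6: C, bond orders sum to 3 (valence 4) → 1 H
  atom 7: C, bond orders sum to 2 (valence 4) → 2 H
  atom 8: C, bond orders sum to 2 (valence 4) → 2 H
  atom 9: Cl (halogen, monovalent) → 0 H
  atom 10: C, bond orders sum to 4 (valence 4) → 0 H
  atom 11: N, bond orders sum to 1 (valence 3) → 2 H
  atom 12: O, bond orders sum to 2 (valence 2) → 0 H
Total hydrogens: 11.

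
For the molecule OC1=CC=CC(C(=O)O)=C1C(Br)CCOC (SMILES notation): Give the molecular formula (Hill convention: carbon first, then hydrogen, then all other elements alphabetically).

Walk through each heavy atom and fill implicit hydrogens from standard valence (C 4, N 3, O 2, S 2, halogen 1):
  atom 1: O, bond orders sum to 1 (valence 2) → 1 H
  atom 2: C, bond orders sum to 4 (valence 4) → 0 H
  atom 3: C, bond orders sum to 3 (valence 4) → 1 H
  atom 4: C, bond orders sum to 3 (valence 4) → 1 H
  atom 5: C, bond orders sum to 3 (valence 4) → 1 H
  atom 6: C, bond orders sum to 4 (valence 4) → 0 H
  atom 7: C, bond orders sum to 4 (valence 4) → 0 H
  atom 8: O, bond orders sum to 2 (valence 2) → 0 H
  atom 9: O, bond orders sum to 1 (valence 2) → 1 H
  atom 10: C, bond orders sum to 4 (valence 4) → 0 H
  atom 11: C, bond orders sum to 3 (valence 4) → 1 H
  atom 12: Br (halogen, monovalent) → 0 H
  atom 13: C, bond orders sum to 2 (valence 4) → 2 H
  atom 14: C, bond orders sum to 2 (valence 4) → 2 H
  atom 15: O, bond orders sum to 2 (valence 2) → 0 H
  atom 16: C, bond orders sum to 1 (valence 4) → 3 H
Totals → C:11, H:13, Br:1, O:4.
In Hill order: C11H13BrO4.

C11H13BrO4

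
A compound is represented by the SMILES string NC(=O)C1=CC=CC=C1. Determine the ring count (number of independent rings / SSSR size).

In SMILES, each pair of matching ring-closure digits denotes one ring-closing bond; the number of such bonds equals the number of independent rings.
Ring-closure bonds here: 1.

1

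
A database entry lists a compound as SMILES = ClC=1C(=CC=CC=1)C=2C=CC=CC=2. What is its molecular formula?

Walk through each heavy atom and fill implicit hydrogens from standard valence (C 4, N 3, O 2, S 2, halogen 1):
  atom 1: Cl (halogen, monovalent) → 0 H
  atom 2: C, bond orders sum to 4 (valence 4) → 0 H
  atom 3: C, bond orders sum to 4 (valence 4) → 0 H
  atom 4: C, bond orders sum to 3 (valence 4) → 1 H
  atom 5: C, bond orders sum to 3 (valence 4) → 1 H
  atom 6: C, bond orders sum to 3 (valence 4) → 1 H
  atom 7: C, bond orders sum to 3 (valence 4) → 1 H
  atom 8: C, bond orders sum to 4 (valence 4) → 0 H
  atom 9: C, bond orders sum to 3 (valence 4) → 1 H
  atom 10: C, bond orders sum to 3 (valence 4) → 1 H
  atom 11: C, bond orders sum to 3 (valence 4) → 1 H
  atom 12: C, bond orders sum to 3 (valence 4) → 1 H
  atom 13: C, bond orders sum to 3 (valence 4) → 1 H
Totals → C:12, H:9, Cl:1.

C12H9Cl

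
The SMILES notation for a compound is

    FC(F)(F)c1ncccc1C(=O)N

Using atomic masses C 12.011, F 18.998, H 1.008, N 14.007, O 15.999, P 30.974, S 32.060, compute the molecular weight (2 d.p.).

190.12 g/mol

First, the molecular formula is C7H5F3N2O (counting implicit H from valence).
  C: 7 × 12.011 = 84.077
  F: 3 × 18.998 = 56.994
  H: 5 × 1.008 = 5.040
  N: 2 × 14.007 = 28.014
  O: 1 × 15.999 = 15.999
Sum: 7×12.011 + 3×18.998 + 5×1.008 + 2×14.007 + 1×15.999 = 190.124 → 190.12 g/mol.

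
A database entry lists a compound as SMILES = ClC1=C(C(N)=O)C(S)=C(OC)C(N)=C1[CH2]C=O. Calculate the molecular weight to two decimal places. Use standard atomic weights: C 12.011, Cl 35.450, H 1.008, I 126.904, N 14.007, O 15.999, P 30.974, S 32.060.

274.72 g/mol

First, the molecular formula is C10H11ClN2O3S (counting implicit H from valence).
  C: 10 × 12.011 = 120.110
  Cl: 1 × 35.450 = 35.450
  H: 11 × 1.008 = 11.088
  N: 2 × 14.007 = 28.014
  O: 3 × 15.999 = 47.997
  S: 1 × 32.060 = 32.060
Sum: 10×12.011 + 1×35.450 + 11×1.008 + 2×14.007 + 3×15.999 + 1×32.060 = 274.719 → 274.72 g/mol.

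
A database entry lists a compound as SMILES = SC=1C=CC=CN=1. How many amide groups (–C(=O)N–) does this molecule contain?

0

Scan the SMILES for the amide motif — none present.
Groups that are present: 1 thiol.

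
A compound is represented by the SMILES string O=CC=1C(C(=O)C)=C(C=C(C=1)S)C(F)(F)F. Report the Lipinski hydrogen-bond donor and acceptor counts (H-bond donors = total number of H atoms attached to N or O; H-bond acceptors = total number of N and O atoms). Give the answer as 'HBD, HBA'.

Donors: find every N or O and count the H atoms it carries.
  atom 1 (O): bond orders sum to 2 → 0 H
  atom 6 (O): bond orders sum to 2 → 0 H
Lipinski HBD = 0.
Acceptors: N atoms = 0, O atoms = 2 → HBA = 2.

0, 2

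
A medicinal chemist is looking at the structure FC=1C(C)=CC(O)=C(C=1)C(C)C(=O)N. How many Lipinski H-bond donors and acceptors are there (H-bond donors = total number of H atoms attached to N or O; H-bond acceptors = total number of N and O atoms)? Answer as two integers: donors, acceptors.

3, 3

Donors: find every N or O and count the H atoms it carries.
  atom 7 (O): bond orders sum to 1 → 1 H
  atom 13 (O): bond orders sum to 2 → 0 H
  atom 14 (N): bond orders sum to 1 → 2 H
Lipinski HBD = 3.
Acceptors: N atoms = 1, O atoms = 2 → HBA = 3.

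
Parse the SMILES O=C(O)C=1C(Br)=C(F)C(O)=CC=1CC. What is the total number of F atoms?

1

Scan the SMILES for F atoms (remember two-letter symbols like Cl and Br are single atoms).
Fluorine count: 1.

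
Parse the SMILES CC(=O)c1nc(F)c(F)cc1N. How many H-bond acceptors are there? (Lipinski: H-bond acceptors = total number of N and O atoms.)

3

N atoms: 2; O atoms: 1.
Lipinski HBA = 2 + 1 = 3.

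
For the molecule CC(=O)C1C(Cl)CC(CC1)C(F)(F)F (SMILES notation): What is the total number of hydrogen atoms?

Walk through each heavy atom and fill implicit hydrogens from standard valence (C 4, N 3, O 2, S 2, halogen 1):
  atom 1: C, bond orders sum to 1 (valence 4) → 3 H
  atom 2: C, bond orders sum to 4 (valence 4) → 0 H
  atom 3: O, bond orders sum to 2 (valence 2) → 0 H
  atom 4: C, bond orders sum to 3 (valence 4) → 1 H
  atom 5: C, bond orders sum to 3 (valence 4) → 1 H
  atom 6: Cl (halogen, monovalent) → 0 H
  atom 7: C, bond orders sum to 2 (valence 4) → 2 H
  atom 8: C, bond orders sum to 3 (valence 4) → 1 H
  atom 9: C, bond orders sum to 2 (valence 4) → 2 H
  atom 10: C, bond orders sum to 2 (valence 4) → 2 H
  atom 11: C, bond orders sum to 4 (valence 4) → 0 H
  atom 12: F (halogen, monovalent) → 0 H
  atom 13: F (halogen, monovalent) → 0 H
  atom 14: F (halogen, monovalent) → 0 H
Total hydrogens: 12.

12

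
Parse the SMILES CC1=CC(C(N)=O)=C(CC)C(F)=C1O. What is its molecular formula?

Walk through each heavy atom and fill implicit hydrogens from standard valence (C 4, N 3, O 2, S 2, halogen 1):
  atom 1: C, bond orders sum to 1 (valence 4) → 3 H
  atom 2: C, bond orders sum to 4 (valence 4) → 0 H
  atom 3: C, bond orders sum to 3 (valence 4) → 1 H
  atom 4: C, bond orders sum to 4 (valence 4) → 0 H
  atom 5: C, bond orders sum to 4 (valence 4) → 0 H
  atom 6: N, bond orders sum to 1 (valence 3) → 2 H
  atom 7: O, bond orders sum to 2 (valence 2) → 0 H
  atom 8: C, bond orders sum to 4 (valence 4) → 0 H
  atom 9: C, bond orders sum to 2 (valence 4) → 2 H
  atom 10: C, bond orders sum to 1 (valence 4) → 3 H
  atom 11: C, bond orders sum to 4 (valence 4) → 0 H
  atom 12: F (halogen, monovalent) → 0 H
  atom 13: C, bond orders sum to 4 (valence 4) → 0 H
  atom 14: O, bond orders sum to 1 (valence 2) → 1 H
Totals → C:10, H:12, F:1, N:1, O:2.

C10H12FNO2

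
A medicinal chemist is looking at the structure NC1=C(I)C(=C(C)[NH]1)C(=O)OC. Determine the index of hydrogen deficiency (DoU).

4

Molecular formula: C7H9IN2O2.
DoU = (2C + 2 + N − H − X) / 2, where X is the halogen count and O/S are ignored.
    = (2·7 + 2 + 2 − 9 − 1) / 2 = 8 / 2 = 4.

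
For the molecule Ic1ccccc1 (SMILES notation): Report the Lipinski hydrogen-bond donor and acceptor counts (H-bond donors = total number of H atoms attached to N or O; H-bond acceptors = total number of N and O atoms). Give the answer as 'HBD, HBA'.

Donors: find every N or O and count the H atoms it carries.
  (no N or O atoms present)
Lipinski HBD = 0.
Acceptors: N atoms = 0, O atoms = 0 → HBA = 0.

0, 0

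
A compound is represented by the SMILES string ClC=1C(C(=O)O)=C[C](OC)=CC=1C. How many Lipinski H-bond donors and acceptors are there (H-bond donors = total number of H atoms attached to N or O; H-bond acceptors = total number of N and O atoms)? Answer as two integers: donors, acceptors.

1, 3

Donors: find every N or O and count the H atoms it carries.
  atom 5 (O): bond orders sum to 2 → 0 H
  atom 6 (O): bond orders sum to 1 → 1 H
  atom 9 (O): bond orders sum to 2 → 0 H
Lipinski HBD = 1.
Acceptors: N atoms = 0, O atoms = 3 → HBA = 3.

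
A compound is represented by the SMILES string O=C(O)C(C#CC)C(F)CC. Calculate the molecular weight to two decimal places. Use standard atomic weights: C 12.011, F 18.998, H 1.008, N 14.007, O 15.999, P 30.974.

158.17 g/mol

First, the molecular formula is C8H11FO2 (counting implicit H from valence).
  C: 8 × 12.011 = 96.088
  F: 1 × 18.998 = 18.998
  H: 11 × 1.008 = 11.088
  O: 2 × 15.999 = 31.998
Sum: 8×12.011 + 1×18.998 + 11×1.008 + 2×15.999 = 158.172 → 158.17 g/mol.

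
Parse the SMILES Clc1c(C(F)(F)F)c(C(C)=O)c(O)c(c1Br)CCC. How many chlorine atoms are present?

Scan the SMILES for Cl atoms (remember two-letter symbols like Cl and Br are single atoms).
Chlorine count: 1.

1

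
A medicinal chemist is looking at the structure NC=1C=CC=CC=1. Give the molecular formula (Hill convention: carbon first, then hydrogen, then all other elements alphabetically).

C6H7N

Walk through each heavy atom and fill implicit hydrogens from standard valence (C 4, N 3, O 2, S 2, halogen 1):
  atom 1: N, bond orders sum to 1 (valence 3) → 2 H
  atom 2: C, bond orders sum to 4 (valence 4) → 0 H
  atom 3: C, bond orders sum to 3 (valence 4) → 1 H
  atom 4: C, bond orders sum to 3 (valence 4) → 1 H
  atom 5: C, bond orders sum to 3 (valence 4) → 1 H
  atom 6: C, bond orders sum to 3 (valence 4) → 1 H
  atom 7: C, bond orders sum to 3 (valence 4) → 1 H
Totals → C:6, H:7, N:1.
In Hill order: C6H7N.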